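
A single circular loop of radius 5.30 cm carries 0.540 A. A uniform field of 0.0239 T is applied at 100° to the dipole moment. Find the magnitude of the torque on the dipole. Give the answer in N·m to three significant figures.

τ ≈ 1.12×10⁻⁴ N·m

Magnetic moment m = IA = Iπa² = (0.540)·π·(0.0530)² = 0.004765 A·m².
Torque on a magnetic dipole: τ = mB sinθ.
τ = (0.004765)(0.0239)·sin100° = 1.122×10⁻⁴ N·m.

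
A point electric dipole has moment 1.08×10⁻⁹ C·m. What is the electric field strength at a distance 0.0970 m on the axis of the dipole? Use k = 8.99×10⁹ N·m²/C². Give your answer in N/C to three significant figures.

On the dipole axis E = 2kp/r³.
E = 2·(8.99×10⁹)(1.08×10⁻⁹) / (0.0970)³ = 2.128×10⁴ N/C.

E ≈ 2.13×10⁴ N/C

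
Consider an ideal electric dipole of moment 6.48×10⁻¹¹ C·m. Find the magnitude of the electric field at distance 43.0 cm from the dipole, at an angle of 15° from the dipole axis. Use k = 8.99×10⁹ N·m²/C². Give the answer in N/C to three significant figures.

E ≈ 14.3 N/C

At angle θ the dipole field magnitude is E = (kp/r³)·√(1 + 3cos²θ).
kp/r³ = (8.99×10⁹)(6.48×10⁻¹¹) / (0.430)³ = 7.327 N/C.
√(1 + 3cos²15°) = √(1 + 3·0.9330) = √3.7990 ≈ 1.9491.
E ≈ 7.327 × 1.949 = 14.28 N/C.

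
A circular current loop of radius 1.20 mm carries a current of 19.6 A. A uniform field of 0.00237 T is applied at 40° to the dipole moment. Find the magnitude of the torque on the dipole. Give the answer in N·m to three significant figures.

Magnetic moment m = IA = Iπa² = (19.6)·π·(0.00120)² = 8.867×10⁻⁵ A·m².
Torque on a magnetic dipole: τ = mB sinθ.
τ = (8.867×10⁻⁵)(0.00237)·sin40° = 1.351×10⁻⁷ N·m.

τ ≈ 1.35×10⁻⁷ N·m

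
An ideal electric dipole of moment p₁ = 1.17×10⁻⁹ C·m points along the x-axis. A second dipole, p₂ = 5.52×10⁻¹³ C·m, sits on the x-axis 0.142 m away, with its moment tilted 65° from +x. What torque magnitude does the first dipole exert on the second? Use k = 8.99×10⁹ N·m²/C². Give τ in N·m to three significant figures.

The second dipole sits on the axis of the first, so the field there is axial: E₁ = 2kp₁/r³ along +x.
E₁ = 2(8.99×10⁹)(1.17×10⁻⁹)/(0.142)³ = 7347 N/C.
Torque on the second dipole: τ = p₂ E₁ sinθ.
τ = (5.52×10⁻¹³)(7347)·sin65° = 3.676×10⁻⁹ N·m.

τ ≈ 3.68×10⁻⁹ N·m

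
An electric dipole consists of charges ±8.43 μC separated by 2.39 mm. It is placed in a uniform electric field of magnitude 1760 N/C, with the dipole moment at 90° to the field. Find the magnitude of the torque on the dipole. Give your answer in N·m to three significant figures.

τ ≈ 3.55×10⁻⁵ N·m

Dipole moment p = qd = (8.43×10⁻⁶ C)(0.00239 m) = 2.015×10⁻⁸ C·m.
Torque on an electric dipole: τ = pE sinθ.
τ = (2.015×10⁻⁸)(1760)·sin90° = 3.546×10⁻⁵ N·m.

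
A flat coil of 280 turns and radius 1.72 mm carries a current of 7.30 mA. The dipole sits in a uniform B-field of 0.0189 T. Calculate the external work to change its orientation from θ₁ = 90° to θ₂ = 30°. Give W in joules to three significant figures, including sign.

m = NIA = NIπa² = 280·(0.00730)·π·(0.00172)² = 1.90×10⁻⁵ A·m².
W_ext = ΔU = −mB cosθ₂ + mB cosθ₁ = mB(cosθ₁ − cosθ₂).
W = (1.90×10⁻⁵)(0.0189)·(cos90° − cos30°) = (3.591×10⁻⁷)·(-0.8660) = -3.110×10⁻⁷ J.

W ≈ -3.11×10⁻⁷ J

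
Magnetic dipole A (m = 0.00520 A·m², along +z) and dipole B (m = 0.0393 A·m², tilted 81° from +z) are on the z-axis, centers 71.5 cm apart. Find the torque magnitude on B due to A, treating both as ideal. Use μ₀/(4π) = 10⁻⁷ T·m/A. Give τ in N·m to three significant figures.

τ ≈ 1.10×10⁻¹⁰ N·m

Dipole B is on the axis of dipole A, so B₁ there is axial: B₁ = (μ₀/4π)·2m₁/r³ along +z.
B₁ = 2(10⁻⁷)(0.00520)/(0.715)³ = 2.845×10⁻⁹ T.
τ = m₂ B₁ sinθ.
τ = (0.0393)(2.845×10⁻⁹)·sin81° = 1.104×10⁻¹⁰ N·m.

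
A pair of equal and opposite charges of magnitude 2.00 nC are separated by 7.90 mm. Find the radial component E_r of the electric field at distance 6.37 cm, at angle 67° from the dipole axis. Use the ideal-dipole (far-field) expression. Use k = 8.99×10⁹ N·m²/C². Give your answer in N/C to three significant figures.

E_r ≈ 429 N/C

Dipole moment p = qd = (2.00×10⁻⁹ C)(0.00790 m) = 1.58×10⁻¹¹ C·m.
For a dipole, E_r = (2kp cosθ)/r³.
kp/r³ = (8.99×10⁹)(1.58×10⁻¹¹)/(0.0637)³ = 549.5 N/C.
E_r = 2·549.5·cos67° = 429.4 N/C.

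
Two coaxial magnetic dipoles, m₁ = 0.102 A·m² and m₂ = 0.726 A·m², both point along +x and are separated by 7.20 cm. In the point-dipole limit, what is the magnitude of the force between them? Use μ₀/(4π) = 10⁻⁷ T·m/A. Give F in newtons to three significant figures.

F ≈ 0.00165 N

On-axis B of dipole 1: B = (μ₀/4π)·2m₁/r³. Force on dipole 2: F = m₂·dB/dr.
dB/dr = −(μ₀/4π)·6m₁/r⁴, so |F| = (μ₀/4π)·6m₁m₂/r⁴.
F = 6(10⁻⁷)(0.102)(0.726)/(0.0720)⁴ = 0.001653 N.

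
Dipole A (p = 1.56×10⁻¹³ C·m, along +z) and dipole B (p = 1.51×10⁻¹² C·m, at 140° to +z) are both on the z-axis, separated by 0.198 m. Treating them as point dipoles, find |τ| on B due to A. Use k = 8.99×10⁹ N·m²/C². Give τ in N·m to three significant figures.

τ ≈ 3.51×10⁻¹³ N·m

The second dipole sits on the axis of the first, so the field there is axial: E₁ = 2kp₁/r³ along +z.
E₁ = 2(8.99×10⁹)(1.56×10⁻¹³)/(0.198)³ = 0.3613 N/C.
Torque on the second dipole: τ = p₂ E₁ sinθ.
τ = (1.51×10⁻¹²)(0.3613)·sin140° = 3.507×10⁻¹³ N·m.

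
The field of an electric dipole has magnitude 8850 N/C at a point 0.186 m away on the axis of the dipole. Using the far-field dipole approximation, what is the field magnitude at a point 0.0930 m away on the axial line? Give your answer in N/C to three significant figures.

E ≈ 7.08×10⁴ N/C

Dipole fields scale as 1/r³ in the far field; the geometry is the same at both points.
E₂ = E₁ · (r₁/r₂)³ = 8850 · (0.186/0.0930)³.
(r₁/r₂)³ = (2)³ = 8.
E₂ ≈ 7.080×10⁴ N/C.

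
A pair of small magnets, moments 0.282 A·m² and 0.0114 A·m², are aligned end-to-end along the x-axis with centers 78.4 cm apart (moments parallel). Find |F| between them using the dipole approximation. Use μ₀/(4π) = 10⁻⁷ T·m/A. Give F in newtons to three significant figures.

On-axis B of dipole 1: B = (μ₀/4π)·2m₁/r³. Force on dipole 2: F = m₂·dB/dr.
dB/dr = −(μ₀/4π)·6m₁/r⁴, so |F| = (μ₀/4π)·6m₁m₂/r⁴.
F = 6(10⁻⁷)(0.282)(0.0114)/(0.784)⁴ = 5.106×10⁻⁹ N.

F ≈ 5.11×10⁻⁹ N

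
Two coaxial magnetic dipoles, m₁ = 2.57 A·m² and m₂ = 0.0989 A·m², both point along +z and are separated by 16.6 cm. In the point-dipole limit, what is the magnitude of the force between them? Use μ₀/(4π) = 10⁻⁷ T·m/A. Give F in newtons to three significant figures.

F ≈ 2.01×10⁻⁴ N

On-axis B of dipole 1: B = (μ₀/4π)·2m₁/r³. Force on dipole 2: F = m₂·dB/dr.
dB/dr = −(μ₀/4π)·6m₁/r⁴, so |F| = (μ₀/4π)·6m₁m₂/r⁴.
F = 6(10⁻⁷)(2.57)(0.0989)/(0.166)⁴ = 2.008×10⁻⁴ N.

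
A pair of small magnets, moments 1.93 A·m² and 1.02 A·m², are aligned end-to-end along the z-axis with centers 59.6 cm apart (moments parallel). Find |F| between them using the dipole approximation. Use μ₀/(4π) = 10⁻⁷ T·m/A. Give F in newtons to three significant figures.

On-axis B of dipole 1: B = (μ₀/4π)·2m₁/r³. Force on dipole 2: F = m₂·dB/dr.
dB/dr = −(μ₀/4π)·6m₁/r⁴, so |F| = (μ₀/4π)·6m₁m₂/r⁴.
F = 6(10⁻⁷)(1.93)(1.02)/(0.596)⁴ = 9.361×10⁻⁶ N.

F ≈ 9.36×10⁻⁶ N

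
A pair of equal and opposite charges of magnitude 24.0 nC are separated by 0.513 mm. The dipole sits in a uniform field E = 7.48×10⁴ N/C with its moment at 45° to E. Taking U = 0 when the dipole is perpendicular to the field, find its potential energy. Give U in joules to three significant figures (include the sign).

U ≈ -6.51×10⁻⁷ J

Dipole moment p = qd = (2.40×10⁻⁸ C)(5.13×10⁻⁴ m) = 1.231×10⁻¹¹ C·m.
U = −p·E = −pE cosθ.
U = −(1.231×10⁻¹¹)(7.48×10⁴)·cos45° = -6.511×10⁻⁷ J.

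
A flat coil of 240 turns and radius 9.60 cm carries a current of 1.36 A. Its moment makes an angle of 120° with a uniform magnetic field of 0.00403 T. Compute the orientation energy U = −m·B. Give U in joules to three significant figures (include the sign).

m = NIA = NIπa² = 240·(1.36)·π·(0.0960)² = 9.45 A·m².
U = −m·B = −mB cosθ.
U = −(9.45)(0.00403)·cos120° = 0.01904 J.

U ≈ 0.0190 J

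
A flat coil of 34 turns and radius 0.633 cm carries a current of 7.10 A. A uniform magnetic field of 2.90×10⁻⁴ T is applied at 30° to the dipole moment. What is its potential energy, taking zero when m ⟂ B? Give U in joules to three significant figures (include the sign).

m = NIA = NIπa² = 34·(7.10)·π·(0.00633)² = 0.03039 A·m².
U = −m·B = −mB cosθ.
U = −(0.03039)(2.90×10⁻⁴)·cos30° = -7.632×10⁻⁶ J.

U ≈ -7.63×10⁻⁶ J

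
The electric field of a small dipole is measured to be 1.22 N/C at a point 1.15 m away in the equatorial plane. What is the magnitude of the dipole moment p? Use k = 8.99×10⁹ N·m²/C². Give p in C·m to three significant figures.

p ≈ 2.06×10⁻¹⁰ C·m

In the equatorial plane E = kp/r³, so p = Er³/(k).
p = (1.22)·(1.15)³ / (8.99×10⁹) = 2.064×10⁻¹⁰ C·m.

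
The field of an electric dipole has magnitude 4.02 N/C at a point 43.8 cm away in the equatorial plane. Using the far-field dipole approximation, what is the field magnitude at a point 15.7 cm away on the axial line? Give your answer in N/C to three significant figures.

Dipole fields scale as 1/r³ in the far field.
The axial field is twice the equatorial field at the same r, so the geometry factor is 2/1.
E₂ = E₁ · (2/1) · (r₁/r₂)³ = 4.02 · 2 · (43.8/15.7)³.
(r₁/r₂)³ = (2.79)³ = 21.71.
E₂ ≈ 174.6 N/C.

E ≈ 175 N/C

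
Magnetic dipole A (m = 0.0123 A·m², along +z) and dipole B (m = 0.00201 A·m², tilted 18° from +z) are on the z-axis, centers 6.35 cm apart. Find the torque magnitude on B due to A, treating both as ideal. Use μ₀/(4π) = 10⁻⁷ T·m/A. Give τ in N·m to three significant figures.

Dipole B is on the axis of dipole A, so B₁ there is axial: B₁ = (μ₀/4π)·2m₁/r³ along +z.
B₁ = 2(10⁻⁷)(0.0123)/(0.0635)³ = 9.608×10⁻⁶ T.
τ = m₂ B₁ sinθ.
τ = (0.00201)(9.608×10⁻⁶)·sin18° = 5.967×10⁻⁹ N·m.

τ ≈ 5.97×10⁻⁹ N·m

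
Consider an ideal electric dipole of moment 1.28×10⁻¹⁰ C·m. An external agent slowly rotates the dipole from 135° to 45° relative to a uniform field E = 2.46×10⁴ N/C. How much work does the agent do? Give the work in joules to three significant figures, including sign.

W_ext = ΔU = U(θ₂) − U(θ₁) = −pE cosθ₂ − (−pE cosθ₁) = pE(cosθ₁ − cosθ₂).
W = (1.28×10⁻¹⁰)(2.46×10⁴)·(cos135° − cos45°) = (3.149×10⁻⁶)·(-1.4142) = -4.453×10⁻⁶ J.

W ≈ -4.45×10⁻⁶ J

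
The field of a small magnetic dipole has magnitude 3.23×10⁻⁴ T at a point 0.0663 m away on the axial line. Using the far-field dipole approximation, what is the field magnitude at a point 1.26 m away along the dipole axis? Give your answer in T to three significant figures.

B ≈ 4.71×10⁻⁸ T

Dipole fields scale as 1/r³ in the far field; the geometry is the same at both points.
B₂ = B₁ · (r₁/r₂)³ = 3.23×10⁻⁴ · (0.0663/1.26)³.
(r₁/r₂)³ = (0.05262)³ = 0.0001457.
B₂ ≈ 4.706×10⁻⁸ T.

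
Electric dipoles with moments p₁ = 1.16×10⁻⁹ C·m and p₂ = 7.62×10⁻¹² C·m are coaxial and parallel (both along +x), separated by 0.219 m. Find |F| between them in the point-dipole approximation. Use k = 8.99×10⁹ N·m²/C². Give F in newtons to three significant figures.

On-axis field of dipole 1 at distance r: E = 2kp₁/r³. Force on dipole 2 is F = p₂·dE/dr (gradient along axis).
dE/dr = −6kp₁/r⁴, so |F| = 6kp₁p₂/r⁴ (attractive for aligned moments).
F = 6(8.99×10⁹)(1.16×10⁻⁹)(7.62×10⁻¹²)/(0.219)⁴ = 2.073×10⁻⁷ N.

F ≈ 2.07×10⁻⁷ N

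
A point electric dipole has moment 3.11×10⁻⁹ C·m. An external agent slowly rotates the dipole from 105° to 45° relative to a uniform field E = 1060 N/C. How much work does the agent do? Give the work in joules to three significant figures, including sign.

W ≈ -3.18×10⁻⁶ J

W_ext = ΔU = U(θ₂) − U(θ₁) = −pE cosθ₂ − (−pE cosθ₁) = pE(cosθ₁ − cosθ₂).
W = (3.11×10⁻⁹)(1060)·(cos105° − cos45°) = (3.297×10⁻⁶)·(-0.9659) = -3.184×10⁻⁶ J.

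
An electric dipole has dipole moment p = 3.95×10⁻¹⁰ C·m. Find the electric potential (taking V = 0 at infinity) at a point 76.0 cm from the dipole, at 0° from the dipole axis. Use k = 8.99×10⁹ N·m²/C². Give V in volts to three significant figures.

V ≈ 6.15 V

The dipole potential is V = kp cosθ / r².
V = (8.99×10⁹)(3.95×10⁻¹⁰)·cos0° / (0.760)² = 6.148 V.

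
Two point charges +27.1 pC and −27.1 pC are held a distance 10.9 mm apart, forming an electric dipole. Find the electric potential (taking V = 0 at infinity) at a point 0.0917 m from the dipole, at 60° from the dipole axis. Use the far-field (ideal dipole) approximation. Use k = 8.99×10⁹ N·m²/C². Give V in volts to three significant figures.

V ≈ 0.158 V

Dipole moment p = qd = (2.71×10⁻¹¹ C)(0.0109 m) = 2.954×10⁻¹³ C·m.
The dipole potential is V = kp cosθ / r².
V = (8.99×10⁹)(2.954×10⁻¹³)·cos60° / (0.0917)² = 0.1579 V.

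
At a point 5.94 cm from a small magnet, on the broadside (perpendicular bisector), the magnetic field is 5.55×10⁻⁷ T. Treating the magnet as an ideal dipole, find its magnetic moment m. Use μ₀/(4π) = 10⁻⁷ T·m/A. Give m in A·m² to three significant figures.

In the equatorial plane B = (μ₀/4π)·m/r³, so m = Br³·4π/(μ₀).
m = (5.55×10⁻⁷)·(0.0594)³ / (10⁻⁷) = 0.001163 A·m².

m ≈ 0.00116 A·m²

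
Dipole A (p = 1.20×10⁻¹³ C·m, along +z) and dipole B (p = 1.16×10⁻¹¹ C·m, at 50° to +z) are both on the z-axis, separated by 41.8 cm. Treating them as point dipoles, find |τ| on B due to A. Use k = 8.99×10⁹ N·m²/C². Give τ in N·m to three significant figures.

The second dipole sits on the axis of the first, so the field there is axial: E₁ = 2kp₁/r³ along +z.
E₁ = 2(8.99×10⁹)(1.20×10⁻¹³)/(0.418)³ = 0.02954 N/C.
Torque on the second dipole: τ = p₂ E₁ sinθ.
τ = (1.16×10⁻¹¹)(0.02954)·sin50° = 2.625×10⁻¹³ N·m.

τ ≈ 2.63×10⁻¹³ N·m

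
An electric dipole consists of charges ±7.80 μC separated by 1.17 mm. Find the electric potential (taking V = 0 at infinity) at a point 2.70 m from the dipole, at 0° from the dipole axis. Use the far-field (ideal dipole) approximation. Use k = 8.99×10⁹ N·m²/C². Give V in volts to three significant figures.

V ≈ 11.3 V

Dipole moment p = qd = (7.80×10⁻⁶ C)(0.00117 m) = 9.126×10⁻⁹ C·m.
The dipole potential is V = kp cosθ / r².
V = (8.99×10⁹)(9.126×10⁻⁹)·cos0° / (2.70)² = 11.25 V.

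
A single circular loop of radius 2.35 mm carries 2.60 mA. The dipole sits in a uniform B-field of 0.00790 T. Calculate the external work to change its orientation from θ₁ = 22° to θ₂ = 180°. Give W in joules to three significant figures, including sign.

Magnetic moment m = IA = Iπa² = (0.00260)·π·(0.00235)² = 4.511×10⁻⁸ A·m².
W_ext = ΔU = −mB cosθ₂ + mB cosθ₁ = mB(cosθ₁ − cosθ₂).
W = (4.511×10⁻⁸)(0.00790)·(cos22° − cos180°) = (3.564×10⁻¹⁰)·(+1.9272) = 6.868×10⁻¹⁰ J.

W ≈ 6.87×10⁻¹⁰ J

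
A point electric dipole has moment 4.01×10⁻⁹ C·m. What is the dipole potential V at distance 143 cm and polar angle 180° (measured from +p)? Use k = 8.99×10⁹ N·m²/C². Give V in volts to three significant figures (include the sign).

The dipole potential is V = kp cosθ / r².
V = (8.99×10⁹)(4.01×10⁻⁹)·cos180° / (1.43)² = -17.63 V.

V ≈ -17.6 V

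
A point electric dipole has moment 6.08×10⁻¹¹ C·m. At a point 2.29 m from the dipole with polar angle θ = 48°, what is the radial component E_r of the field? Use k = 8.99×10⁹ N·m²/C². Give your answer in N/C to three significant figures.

E_r ≈ 0.0609 N/C

For a dipole, E_r = (2kp cosθ)/r³.
kp/r³ = (8.99×10⁹)(6.08×10⁻¹¹)/(2.29)³ = 0.04552 N/C.
E_r = 2·0.04552·cos48° = 0.06091 N/C.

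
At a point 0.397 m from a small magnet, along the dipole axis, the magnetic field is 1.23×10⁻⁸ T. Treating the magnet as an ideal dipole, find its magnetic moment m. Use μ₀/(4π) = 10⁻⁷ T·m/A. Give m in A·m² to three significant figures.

On axis B = (μ₀/4π)·2m/r³, so m = Br³·4π/(μ₀·2).
m = (1.23×10⁻⁸)·(0.397)³ / (2·10⁻⁷) = 0.003848 A·m².

m ≈ 0.00385 A·m²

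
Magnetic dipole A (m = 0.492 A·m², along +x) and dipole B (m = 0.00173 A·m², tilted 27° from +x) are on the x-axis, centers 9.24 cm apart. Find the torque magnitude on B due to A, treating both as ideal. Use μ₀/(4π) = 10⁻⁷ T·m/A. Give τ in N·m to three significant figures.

τ ≈ 9.80×10⁻⁸ N·m

Dipole B is on the axis of dipole A, so B₁ there is axial: B₁ = (μ₀/4π)·2m₁/r³ along +x.
B₁ = 2(10⁻⁷)(0.492)/(0.0924)³ = 1.247×10⁻⁴ T.
τ = m₂ B₁ sinθ.
τ = (0.00173)(1.247×10⁻⁴)·sin27° = 9.797×10⁻⁸ N·m.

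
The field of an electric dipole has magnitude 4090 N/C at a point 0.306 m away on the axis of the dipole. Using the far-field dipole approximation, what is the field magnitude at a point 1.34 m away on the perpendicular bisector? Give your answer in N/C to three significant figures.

E ≈ 24.4 N/C

Dipole fields scale as 1/r³ in the far field.
The axial field is twice the equatorial field at the same r, so the geometry factor is 1/2.
E₂ = E₁ · (1/2) · (r₁/r₂)³ = 4090 · 0.5 · (0.306/1.34)³.
(r₁/r₂)³ = (0.2284)³ = 0.01191.
E₂ ≈ 24.35 N/C.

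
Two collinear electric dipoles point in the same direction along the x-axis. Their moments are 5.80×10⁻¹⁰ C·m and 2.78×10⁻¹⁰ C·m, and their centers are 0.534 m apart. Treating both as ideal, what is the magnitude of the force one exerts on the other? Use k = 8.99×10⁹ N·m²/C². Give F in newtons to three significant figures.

F ≈ 1.07×10⁻⁷ N

On-axis field of dipole 1 at distance r: E = 2kp₁/r³. Force on dipole 2 is F = p₂·dE/dr (gradient along axis).
dE/dr = −6kp₁/r⁴, so |F| = 6kp₁p₂/r⁴ (attractive for aligned moments).
F = 6(8.99×10⁹)(5.80×10⁻¹⁰)(2.78×10⁻¹⁰)/(0.534)⁴ = 1.070×10⁻⁷ N.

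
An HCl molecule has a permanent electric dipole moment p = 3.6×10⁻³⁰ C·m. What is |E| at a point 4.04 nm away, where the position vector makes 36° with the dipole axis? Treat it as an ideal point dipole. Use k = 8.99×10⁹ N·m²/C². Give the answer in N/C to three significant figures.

E ≈ 8.45×10⁵ N/C

At angle θ the dipole field magnitude is E = (kp/r³)·√(1 + 3cos²θ).
kp/r³ = (8.99×10⁹)(3.60×10⁻³⁰) / (4.04×10⁻⁹)³ = 4.908×10⁵ N/C.
√(1 + 3cos²36°) = √(1 + 3·0.6545) = √2.9635 ≈ 1.7215.
E ≈ 4.908×10⁵ × 1.721 = 8.449×10⁵ N/C.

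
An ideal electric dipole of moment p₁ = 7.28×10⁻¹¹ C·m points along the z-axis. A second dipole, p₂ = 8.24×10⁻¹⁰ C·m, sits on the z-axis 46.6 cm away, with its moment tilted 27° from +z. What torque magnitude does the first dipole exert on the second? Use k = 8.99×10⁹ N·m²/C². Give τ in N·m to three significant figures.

τ ≈ 4.84×10⁻⁹ N·m

The second dipole sits on the axis of the first, so the field there is axial: E₁ = 2kp₁/r³ along +z.
E₁ = 2(8.99×10⁹)(7.28×10⁻¹¹)/(0.466)³ = 12.93 N/C.
Torque on the second dipole: τ = p₂ E₁ sinθ.
τ = (8.24×10⁻¹⁰)(12.93)·sin27° = 4.839×10⁻⁹ N·m.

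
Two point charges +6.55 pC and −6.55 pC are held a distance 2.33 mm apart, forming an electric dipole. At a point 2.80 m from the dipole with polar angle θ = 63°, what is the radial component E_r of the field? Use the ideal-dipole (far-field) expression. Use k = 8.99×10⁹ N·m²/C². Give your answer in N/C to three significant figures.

E_r ≈ 5.67×10⁻⁶ N/C

Dipole moment p = qd = (6.55×10⁻¹² C)(0.00233 m) = 1.526×10⁻¹⁴ C·m.
For a dipole, E_r = (2kp cosθ)/r³.
kp/r³ = (8.99×10⁹)(1.526×10⁻¹⁴)/(2.80)³ = 6.249×10⁻⁶ N/C.
E_r = 2·6.249×10⁻⁶·cos63° = 5.674×10⁻⁶ N/C.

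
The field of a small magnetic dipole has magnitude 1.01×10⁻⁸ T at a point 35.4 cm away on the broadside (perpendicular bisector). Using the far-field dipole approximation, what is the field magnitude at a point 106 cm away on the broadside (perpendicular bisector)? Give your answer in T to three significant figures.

Dipole fields scale as 1/r³ in the far field; the geometry is the same at both points.
B₂ = B₁ · (r₁/r₂)³ = 1.01×10⁻⁸ · (35.4/106)³.
(r₁/r₂)³ = (0.334)³ = 0.03725.
B₂ ≈ 3.762×10⁻¹⁰ T.

B ≈ 3.76×10⁻¹⁰ T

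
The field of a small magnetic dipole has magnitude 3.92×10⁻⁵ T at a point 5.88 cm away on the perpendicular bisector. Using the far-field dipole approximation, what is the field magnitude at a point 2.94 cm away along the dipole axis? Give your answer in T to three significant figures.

B ≈ 6.27×10⁻⁴ T

Dipole fields scale as 1/r³ in the far field.
The axial field is twice the equatorial field at the same r, so the geometry factor is 2/1.
B₂ = B₁ · (2/1) · (r₁/r₂)³ = 3.92×10⁻⁵ · 2 · (5.88/2.94)³.
(r₁/r₂)³ = (2)³ = 8.
B₂ ≈ 6.272×10⁻⁴ T.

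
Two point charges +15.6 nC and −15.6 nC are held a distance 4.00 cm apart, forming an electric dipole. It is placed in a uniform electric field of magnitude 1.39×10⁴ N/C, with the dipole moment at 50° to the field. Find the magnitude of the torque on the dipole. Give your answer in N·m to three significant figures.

τ ≈ 6.64×10⁻⁶ N·m

Dipole moment p = qd = (1.56×10⁻⁸ C)(0.0400 m) = 6.24×10⁻¹⁰ C·m.
Torque on an electric dipole: τ = pE sinθ.
τ = (6.24×10⁻¹⁰)(1.39×10⁴)·sin50° = 6.644×10⁻⁶ N·m.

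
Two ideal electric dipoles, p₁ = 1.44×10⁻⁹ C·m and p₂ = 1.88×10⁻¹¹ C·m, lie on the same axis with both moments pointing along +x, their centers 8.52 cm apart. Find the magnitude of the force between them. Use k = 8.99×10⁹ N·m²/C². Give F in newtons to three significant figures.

F ≈ 2.77×10⁻⁵ N

On-axis field of dipole 1 at distance r: E = 2kp₁/r³. Force on dipole 2 is F = p₂·dE/dr (gradient along axis).
dE/dr = −6kp₁/r⁴, so |F| = 6kp₁p₂/r⁴ (attractive for aligned moments).
F = 6(8.99×10⁹)(1.44×10⁻⁹)(1.88×10⁻¹¹)/(0.0852)⁴ = 2.771×10⁻⁵ N.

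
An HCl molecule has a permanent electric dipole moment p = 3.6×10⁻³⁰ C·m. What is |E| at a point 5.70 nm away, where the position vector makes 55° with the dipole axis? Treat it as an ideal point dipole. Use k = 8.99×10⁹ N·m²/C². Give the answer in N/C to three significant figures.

At angle θ the dipole field magnitude is E = (kp/r³)·√(1 + 3cos²θ).
kp/r³ = (8.99×10⁹)(3.60×10⁻³⁰) / (5.70×10⁻⁹)³ = 1.748×10⁵ N/C.
√(1 + 3cos²55°) = √(1 + 3·0.3290) = √1.9870 ≈ 1.4096.
E ≈ 1.748×10⁵ × 1.410 = 2.463×10⁵ N/C.

E ≈ 2.46×10⁵ N/C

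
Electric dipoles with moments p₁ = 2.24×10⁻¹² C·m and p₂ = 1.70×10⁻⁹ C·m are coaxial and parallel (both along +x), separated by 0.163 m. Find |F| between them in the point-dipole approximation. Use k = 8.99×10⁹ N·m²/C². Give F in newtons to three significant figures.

On-axis field of dipole 1 at distance r: E = 2kp₁/r³. Force on dipole 2 is F = p₂·dE/dr (gradient along axis).
dE/dr = −6kp₁/r⁴, so |F| = 6kp₁p₂/r⁴ (attractive for aligned moments).
F = 6(8.99×10⁹)(2.24×10⁻¹²)(1.70×10⁻⁹)/(0.163)⁴ = 2.910×10⁻⁷ N.

F ≈ 2.91×10⁻⁷ N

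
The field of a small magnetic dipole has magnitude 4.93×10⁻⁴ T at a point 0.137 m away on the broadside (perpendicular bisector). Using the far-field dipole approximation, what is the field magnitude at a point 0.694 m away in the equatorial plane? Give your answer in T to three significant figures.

Dipole fields scale as 1/r³ in the far field; the geometry is the same at both points.
B₂ = B₁ · (r₁/r₂)³ = 4.93×10⁻⁴ · (0.137/0.694)³.
(r₁/r₂)³ = (0.1974)³ = 0.007693.
B₂ ≈ 3.793×10⁻⁶ T.

B ≈ 3.79×10⁻⁶ T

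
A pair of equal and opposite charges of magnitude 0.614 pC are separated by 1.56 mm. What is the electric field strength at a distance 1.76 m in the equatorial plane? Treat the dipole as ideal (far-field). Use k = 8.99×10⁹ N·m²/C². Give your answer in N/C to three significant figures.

Dipole moment p = qd = (6.14×10⁻¹³ C)(0.00156 m) = 9.578×10⁻¹⁶ C·m.
In the equatorial plane E = kp/r³.
E = (8.99×10⁹)(9.578×10⁻¹⁶) / (1.76)³ = 1.579×10⁻⁶ N/C.

E ≈ 1.58×10⁻⁶ N/C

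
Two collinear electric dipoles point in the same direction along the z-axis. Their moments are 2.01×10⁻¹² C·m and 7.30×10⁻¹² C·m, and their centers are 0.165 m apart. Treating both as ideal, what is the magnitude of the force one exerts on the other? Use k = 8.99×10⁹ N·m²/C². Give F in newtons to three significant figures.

On-axis field of dipole 1 at distance r: E = 2kp₁/r³. Force on dipole 2 is F = p₂·dE/dr (gradient along axis).
dE/dr = −6kp₁/r⁴, so |F| = 6kp₁p₂/r⁴ (attractive for aligned moments).
F = 6(8.99×10⁹)(2.01×10⁻¹²)(7.30×10⁻¹²)/(0.165)⁴ = 1.068×10⁻⁹ N.

F ≈ 1.07×10⁻⁹ N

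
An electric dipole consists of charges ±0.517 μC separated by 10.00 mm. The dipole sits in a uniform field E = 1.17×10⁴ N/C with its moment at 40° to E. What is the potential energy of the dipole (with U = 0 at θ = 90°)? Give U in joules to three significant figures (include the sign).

U ≈ -4.63×10⁻⁵ J

Dipole moment p = qd = (5.17×10⁻⁷ C)(0.0100 m) = 5.17×10⁻⁹ C·m.
U = −p·E = −pE cosθ.
U = −(5.17×10⁻⁹)(1.17×10⁴)·cos40° = -4.634×10⁻⁵ J.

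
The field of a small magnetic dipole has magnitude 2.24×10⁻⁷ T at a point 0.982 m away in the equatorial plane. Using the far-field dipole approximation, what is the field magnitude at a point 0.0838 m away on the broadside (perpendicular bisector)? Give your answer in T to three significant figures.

B ≈ 3.60×10⁻⁴ T

Dipole fields scale as 1/r³ in the far field; the geometry is the same at both points.
B₂ = B₁ · (r₁/r₂)³ = 2.24×10⁻⁷ · (0.982/0.0838)³.
(r₁/r₂)³ = (11.72)³ = 1609.
B₂ ≈ 3.605×10⁻⁴ T.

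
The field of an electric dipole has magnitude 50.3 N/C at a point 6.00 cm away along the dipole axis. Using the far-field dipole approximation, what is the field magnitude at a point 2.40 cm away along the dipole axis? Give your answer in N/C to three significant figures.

Dipole fields scale as 1/r³ in the far field; the geometry is the same at both points.
E₂ = E₁ · (r₁/r₂)³ = 50.3 · (6.00/2.40)³.
(r₁/r₂)³ = (2.5)³ = 15.62.
E₂ ≈ 785.9 N/C.

E ≈ 786 N/C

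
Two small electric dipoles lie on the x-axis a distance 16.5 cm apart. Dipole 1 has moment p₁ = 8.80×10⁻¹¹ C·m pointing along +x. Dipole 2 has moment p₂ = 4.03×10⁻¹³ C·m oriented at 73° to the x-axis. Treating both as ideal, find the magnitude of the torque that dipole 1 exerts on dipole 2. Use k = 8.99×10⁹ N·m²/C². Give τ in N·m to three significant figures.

τ ≈ 1.36×10⁻¹⁰ N·m

The second dipole sits on the axis of the first, so the field there is axial: E₁ = 2kp₁/r³ along +x.
E₁ = 2(8.99×10⁹)(8.80×10⁻¹¹)/(0.165)³ = 352.2 N/C.
Torque on the second dipole: τ = p₂ E₁ sinθ.
τ = (4.03×10⁻¹³)(352.2)·sin73° = 1.357×10⁻¹⁰ N·m.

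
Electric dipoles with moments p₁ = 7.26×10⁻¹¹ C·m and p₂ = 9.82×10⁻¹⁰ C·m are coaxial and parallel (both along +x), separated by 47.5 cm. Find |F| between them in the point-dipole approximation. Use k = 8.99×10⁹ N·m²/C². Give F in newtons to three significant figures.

F ≈ 7.55×10⁻⁸ N

On-axis field of dipole 1 at distance r: E = 2kp₁/r³. Force on dipole 2 is F = p₂·dE/dr (gradient along axis).
dE/dr = −6kp₁/r⁴, so |F| = 6kp₁p₂/r⁴ (attractive for aligned moments).
F = 6(8.99×10⁹)(7.26×10⁻¹¹)(9.82×10⁻¹⁰)/(0.475)⁴ = 7.554×10⁻⁸ N.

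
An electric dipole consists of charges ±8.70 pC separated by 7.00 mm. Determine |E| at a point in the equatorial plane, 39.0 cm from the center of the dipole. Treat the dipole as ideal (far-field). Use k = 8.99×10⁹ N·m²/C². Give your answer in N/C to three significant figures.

Dipole moment p = qd = (8.70×10⁻¹² C)(0.00700 m) = 6.09×10⁻¹⁴ C·m.
In the equatorial plane E = kp/r³.
E = (8.99×10⁹)(6.09×10⁻¹⁴) / (0.390)³ = 0.009230 N/C.

E ≈ 0.00923 N/C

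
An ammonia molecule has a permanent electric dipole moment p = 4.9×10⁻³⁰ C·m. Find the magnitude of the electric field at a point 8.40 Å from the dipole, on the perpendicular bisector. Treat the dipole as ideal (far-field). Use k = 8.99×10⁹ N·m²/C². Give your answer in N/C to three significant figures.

E ≈ 7.43×10⁷ N/C

On the perpendicular bisector E = kp/r³ (half the axial value at the same distance).
E = (8.99×10⁹)(4.90×10⁻³⁰) / (8.40×10⁻¹⁰)³ = 7.432×10⁷ N/C.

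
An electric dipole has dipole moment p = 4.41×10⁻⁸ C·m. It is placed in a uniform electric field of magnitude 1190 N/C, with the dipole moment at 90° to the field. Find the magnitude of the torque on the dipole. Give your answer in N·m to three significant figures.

τ ≈ 5.25×10⁻⁵ N·m

Torque on an electric dipole: τ = pE sinθ.
τ = (4.41×10⁻⁸)(1190)·sin90° = 5.248×10⁻⁵ N·m.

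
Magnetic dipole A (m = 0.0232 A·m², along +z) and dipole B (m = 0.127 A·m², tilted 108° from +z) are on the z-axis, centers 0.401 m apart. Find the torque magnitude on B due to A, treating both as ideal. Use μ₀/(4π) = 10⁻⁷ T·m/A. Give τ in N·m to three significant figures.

τ ≈ 8.69×10⁻⁹ N·m

Dipole B is on the axis of dipole A, so B₁ there is axial: B₁ = (μ₀/4π)·2m₁/r³ along +z.
B₁ = 2(10⁻⁷)(0.0232)/(0.401)³ = 7.196×10⁻⁸ T.
τ = m₂ B₁ sinθ.
τ = (0.127)(7.196×10⁻⁸)·sin108° = 8.692×10⁻⁹ N·m.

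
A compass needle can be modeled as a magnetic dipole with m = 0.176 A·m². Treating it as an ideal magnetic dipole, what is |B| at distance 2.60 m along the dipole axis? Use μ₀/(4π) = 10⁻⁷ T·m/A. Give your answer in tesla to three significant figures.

B ≈ 2.00×10⁻⁹ T

On axis B = (μ₀/4π)·2m/r³.
B = 2·(10⁻⁷)·(0.176) / (2.60)³ = 2.003×10⁻⁹ T.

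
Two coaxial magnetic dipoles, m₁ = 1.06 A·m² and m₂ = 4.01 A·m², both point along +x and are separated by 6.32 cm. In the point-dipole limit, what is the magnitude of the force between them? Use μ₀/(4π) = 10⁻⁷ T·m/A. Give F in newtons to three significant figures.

F ≈ 0.160 N

On-axis B of dipole 1: B = (μ₀/4π)·2m₁/r³. Force on dipole 2: F = m₂·dB/dr.
dB/dr = −(μ₀/4π)·6m₁/r⁴, so |F| = (μ₀/4π)·6m₁m₂/r⁴.
F = 6(10⁻⁷)(1.06)(4.01)/(0.0632)⁴ = 0.1599 N.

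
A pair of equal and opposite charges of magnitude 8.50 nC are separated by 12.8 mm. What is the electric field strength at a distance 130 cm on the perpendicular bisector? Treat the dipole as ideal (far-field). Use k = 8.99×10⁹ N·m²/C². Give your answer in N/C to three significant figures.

E ≈ 0.445 N/C

Dipole moment p = qd = (8.50×10⁻⁹ C)(0.0128 m) = 1.088×10⁻¹⁰ C·m.
In the equatorial plane E = kp/r³.
E = (8.99×10⁹)(1.088×10⁻¹⁰) / (1.30)³ = 0.4452 N/C.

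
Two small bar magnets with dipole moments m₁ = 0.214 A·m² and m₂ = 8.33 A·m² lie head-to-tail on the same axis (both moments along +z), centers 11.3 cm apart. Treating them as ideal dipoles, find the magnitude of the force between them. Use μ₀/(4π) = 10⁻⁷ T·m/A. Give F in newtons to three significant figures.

F ≈ 0.00656 N

On-axis B of dipole 1: B = (μ₀/4π)·2m₁/r³. Force on dipole 2: F = m₂·dB/dr.
dB/dr = −(μ₀/4π)·6m₁/r⁴, so |F| = (μ₀/4π)·6m₁m₂/r⁴.
F = 6(10⁻⁷)(0.214)(8.33)/(0.113)⁴ = 0.006560 N.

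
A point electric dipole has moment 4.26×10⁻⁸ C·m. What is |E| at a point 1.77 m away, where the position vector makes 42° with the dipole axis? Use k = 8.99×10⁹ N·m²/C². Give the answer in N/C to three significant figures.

E ≈ 113 N/C

At angle θ the dipole field magnitude is E = (kp/r³)·√(1 + 3cos²θ).
kp/r³ = (8.99×10⁹)(4.26×10⁻⁸) / (1.77)³ = 69.06 N/C.
√(1 + 3cos²42°) = √(1 + 3·0.5523) = √2.6568 ≈ 1.6300.
E ≈ 69.06 × 1.630 = 112.6 N/C.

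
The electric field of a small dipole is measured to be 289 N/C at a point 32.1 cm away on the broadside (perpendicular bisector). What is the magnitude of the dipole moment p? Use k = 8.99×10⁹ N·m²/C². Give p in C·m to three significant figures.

In the equatorial plane E = kp/r³, so p = Er³/(k).
p = (289)·(0.321)³ / (8.99×10⁹) = 1.063×10⁻⁹ C·m.

p ≈ 1.06×10⁻⁹ C·m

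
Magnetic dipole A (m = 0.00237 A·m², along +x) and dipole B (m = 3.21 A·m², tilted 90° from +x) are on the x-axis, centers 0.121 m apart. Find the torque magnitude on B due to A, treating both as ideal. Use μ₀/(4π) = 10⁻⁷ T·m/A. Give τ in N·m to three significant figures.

Dipole B is on the axis of dipole A, so B₁ there is axial: B₁ = (μ₀/4π)·2m₁/r³ along +x.
B₁ = 2(10⁻⁷)(0.00237)/(0.121)³ = 2.676×10⁻⁷ T.
τ = m₂ B₁ sinθ.
τ = (3.21)(2.676×10⁻⁷)·sin90° = 8.589×10⁻⁷ N·m.

τ ≈ 8.59×10⁻⁷ N·m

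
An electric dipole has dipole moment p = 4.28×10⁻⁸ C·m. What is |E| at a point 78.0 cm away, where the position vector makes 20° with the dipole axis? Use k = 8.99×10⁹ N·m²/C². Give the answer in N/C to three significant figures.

At angle θ the dipole field magnitude is E = (kp/r³)·√(1 + 3cos²θ).
kp/r³ = (8.99×10⁹)(4.28×10⁻⁸) / (0.780)³ = 810.8 N/C.
√(1 + 3cos²20°) = √(1 + 3·0.8830) = √3.6491 ≈ 1.9103.
E ≈ 810.8 × 1.910 = 1549 N/C.

E ≈ 1550 N/C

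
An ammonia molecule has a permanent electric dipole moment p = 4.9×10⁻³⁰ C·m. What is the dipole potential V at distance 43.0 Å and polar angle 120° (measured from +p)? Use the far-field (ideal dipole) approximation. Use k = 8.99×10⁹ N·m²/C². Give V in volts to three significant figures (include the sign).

The dipole potential is V = kp cosθ / r².
V = (8.99×10⁹)(4.90×10⁻³⁰)·cos120° / (4.30×10⁻⁹)² = -0.001191 V.

V ≈ -0.00119 V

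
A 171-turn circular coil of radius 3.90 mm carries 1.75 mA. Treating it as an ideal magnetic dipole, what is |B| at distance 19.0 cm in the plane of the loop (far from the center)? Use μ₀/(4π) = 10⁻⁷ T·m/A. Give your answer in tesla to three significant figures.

m = NIA = NIπa² = 171·(0.00175)·π·(0.00390)² = 1.43×10⁻⁵ A·m².
In the equatorial plane B = (μ₀/4π)·m/r³ (half the axial value).
B = (10⁻⁷)·(1.43×10⁻⁵) / (0.190)³ = 2.085×10⁻¹⁰ T.

B ≈ 2.08×10⁻¹⁰ T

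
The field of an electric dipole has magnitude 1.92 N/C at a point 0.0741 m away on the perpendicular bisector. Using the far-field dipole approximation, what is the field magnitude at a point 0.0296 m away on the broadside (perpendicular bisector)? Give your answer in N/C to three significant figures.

Dipole fields scale as 1/r³ in the far field; the geometry is the same at both points.
E₂ = E₁ · (r₁/r₂)³ = 1.92 · (0.0741/0.0296)³.
(r₁/r₂)³ = (2.503)³ = 15.69.
E₂ ≈ 30.12 N/C.

E ≈ 30.1 N/C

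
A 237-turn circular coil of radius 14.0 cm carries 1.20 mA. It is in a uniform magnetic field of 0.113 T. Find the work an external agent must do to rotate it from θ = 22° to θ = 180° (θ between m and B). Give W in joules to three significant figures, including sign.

m = NIA = NIπa² = 237·(0.00120)·π·(0.140)² = 0.01751 A·m².
W_ext = ΔU = −mB cosθ₂ + mB cosθ₁ = mB(cosθ₁ − cosθ₂).
W = (0.01751)(0.113)·(cos22° − cos180°) = (0.001979)·(+1.9272) = 0.003813 J.

W ≈ 0.00381 J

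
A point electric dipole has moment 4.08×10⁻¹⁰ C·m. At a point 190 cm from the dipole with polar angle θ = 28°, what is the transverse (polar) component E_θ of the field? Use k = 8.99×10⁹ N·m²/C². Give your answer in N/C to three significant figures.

For a dipole, E_θ = (kp sinθ)/r³.
kp/r³ = (8.99×10⁹)(4.08×10⁻¹⁰)/(1.90)³ = 0.5348 N/C.
E_θ = 0.5348·sin28° = 0.2511 N/C.

E_θ ≈ 0.251 N/C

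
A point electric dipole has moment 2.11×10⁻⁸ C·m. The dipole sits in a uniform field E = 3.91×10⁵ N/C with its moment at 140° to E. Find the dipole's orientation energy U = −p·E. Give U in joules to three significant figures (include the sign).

U ≈ 0.00632 J

U = −p·E = −pE cosθ.
U = −(2.11×10⁻⁸)(3.91×10⁵)·cos140° = 0.006320 J.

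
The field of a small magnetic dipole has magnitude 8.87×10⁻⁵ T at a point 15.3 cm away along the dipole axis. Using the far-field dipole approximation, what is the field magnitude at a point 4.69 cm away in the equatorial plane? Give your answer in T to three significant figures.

B ≈ 0.00154 T

Dipole fields scale as 1/r³ in the far field.
The axial field is twice the equatorial field at the same r, so the geometry factor is 1/2.
B₂ = B₁ · (1/2) · (r₁/r₂)³ = 8.87×10⁻⁵ · 0.5 · (15.3/4.69)³.
(r₁/r₂)³ = (3.262)³ = 34.72.
B₂ ≈ 0.001540 T.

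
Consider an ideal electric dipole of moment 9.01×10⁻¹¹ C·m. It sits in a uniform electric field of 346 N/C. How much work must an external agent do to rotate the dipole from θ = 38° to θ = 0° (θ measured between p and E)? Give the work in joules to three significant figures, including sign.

W ≈ -6.61×10⁻⁹ J

W_ext = ΔU = U(θ₂) − U(θ₁) = −pE cosθ₂ − (−pE cosθ₁) = pE(cosθ₁ − cosθ₂).
W = (9.01×10⁻¹¹)(346)·(cos38° − cos0°) = (3.117×10⁻⁸)·(-0.2120) = -6.609×10⁻⁹ J.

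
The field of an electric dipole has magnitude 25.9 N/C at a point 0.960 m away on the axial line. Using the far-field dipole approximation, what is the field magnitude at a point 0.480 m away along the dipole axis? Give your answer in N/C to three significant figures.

Dipole fields scale as 1/r³ in the far field; the geometry is the same at both points.
E₂ = E₁ · (r₁/r₂)³ = 25.9 · (0.960/0.480)³.
(r₁/r₂)³ = (2)³ = 8.
E₂ ≈ 207.2 N/C.

E ≈ 207 N/C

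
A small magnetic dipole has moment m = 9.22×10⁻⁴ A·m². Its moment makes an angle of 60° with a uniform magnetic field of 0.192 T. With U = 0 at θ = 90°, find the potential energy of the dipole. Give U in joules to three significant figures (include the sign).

U = −m·B = −mB cosθ.
U = −(9.22×10⁻⁴)(0.192)·cos60° = -8.851×10⁻⁵ J.

U ≈ -8.85×10⁻⁵ J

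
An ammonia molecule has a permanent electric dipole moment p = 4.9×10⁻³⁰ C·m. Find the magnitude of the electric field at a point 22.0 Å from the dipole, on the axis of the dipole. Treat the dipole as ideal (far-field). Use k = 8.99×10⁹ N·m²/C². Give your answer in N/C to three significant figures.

On the dipole axis E = 2kp/r³.
E = 2·(8.99×10⁹)(4.90×10⁻³⁰) / (2.20×10⁻⁹)³ = 8.274×10⁶ N/C.

E ≈ 8.27×10⁶ N/C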